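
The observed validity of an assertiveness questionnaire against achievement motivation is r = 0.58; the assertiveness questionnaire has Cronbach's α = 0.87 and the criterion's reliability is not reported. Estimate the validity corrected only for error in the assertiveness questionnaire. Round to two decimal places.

0.62

Single correction: r_c = r_obs / √r_xx = 0.58 / √0.87 = 0.58 / 0.9327 ≈ 0.62.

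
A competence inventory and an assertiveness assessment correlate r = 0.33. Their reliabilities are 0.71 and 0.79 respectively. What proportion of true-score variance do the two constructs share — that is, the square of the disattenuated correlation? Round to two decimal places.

Disattenuated r = 0.33 / √(0.71 × 0.79) = 0.33 / 0.7489 = 0.4406.
Shared true-score variance = 0.4406² = 0.1941 ≈ 0.19.

0.19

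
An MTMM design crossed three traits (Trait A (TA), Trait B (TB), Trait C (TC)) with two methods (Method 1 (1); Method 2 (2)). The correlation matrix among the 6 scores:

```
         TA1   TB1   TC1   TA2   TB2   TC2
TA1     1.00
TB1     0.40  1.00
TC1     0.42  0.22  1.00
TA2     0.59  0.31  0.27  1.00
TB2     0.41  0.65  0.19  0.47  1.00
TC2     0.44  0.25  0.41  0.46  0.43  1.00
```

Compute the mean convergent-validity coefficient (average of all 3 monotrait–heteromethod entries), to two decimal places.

Convergent values: 0.59, 0.65, 0.41; mean = 1.65/3 = 0.55.

0.55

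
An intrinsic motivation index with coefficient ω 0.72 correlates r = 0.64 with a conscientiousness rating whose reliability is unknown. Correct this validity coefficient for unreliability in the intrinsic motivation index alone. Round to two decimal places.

Single correction: r_c = r_obs / √r_xx = 0.64 / √0.72 = 0.64 / 0.8485 ≈ 0.75.

0.75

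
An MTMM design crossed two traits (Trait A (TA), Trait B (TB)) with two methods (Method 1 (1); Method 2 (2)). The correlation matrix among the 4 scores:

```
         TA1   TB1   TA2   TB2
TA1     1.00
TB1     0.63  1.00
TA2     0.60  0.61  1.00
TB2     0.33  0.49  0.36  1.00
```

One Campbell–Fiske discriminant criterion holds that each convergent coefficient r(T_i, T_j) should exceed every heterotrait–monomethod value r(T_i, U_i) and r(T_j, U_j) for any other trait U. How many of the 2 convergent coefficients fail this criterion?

2

Each convergent coefficient versus the relevant comparison correlations:
TA (methods 1·2): 0.60 vs {0.63, 0.36} → fail.
TB (methods 1·2): 0.49 vs {0.63, 0.36} → fail.
2 of 2 fail.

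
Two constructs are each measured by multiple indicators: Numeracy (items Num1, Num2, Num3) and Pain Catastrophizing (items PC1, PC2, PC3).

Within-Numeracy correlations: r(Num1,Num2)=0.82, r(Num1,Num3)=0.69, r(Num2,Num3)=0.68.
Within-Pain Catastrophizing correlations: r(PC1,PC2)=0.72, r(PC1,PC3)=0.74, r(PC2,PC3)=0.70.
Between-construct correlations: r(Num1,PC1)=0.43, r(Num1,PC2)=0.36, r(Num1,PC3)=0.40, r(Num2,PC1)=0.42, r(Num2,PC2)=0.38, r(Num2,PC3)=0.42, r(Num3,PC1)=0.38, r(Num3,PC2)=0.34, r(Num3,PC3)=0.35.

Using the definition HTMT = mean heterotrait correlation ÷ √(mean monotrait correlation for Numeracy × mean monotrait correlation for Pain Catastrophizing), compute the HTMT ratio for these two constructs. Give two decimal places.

0.53

Mean between = 3.48/9 = 0.3867.
Mean within-Num = 2.19/3 = 0.7300; mean within-PC = 2.16/3 = 0.7200.
Geometric mean = √(0.7300 × 0.7200) = 0.7250.
HTMT = 0.3867 / 0.7250 = 0.53.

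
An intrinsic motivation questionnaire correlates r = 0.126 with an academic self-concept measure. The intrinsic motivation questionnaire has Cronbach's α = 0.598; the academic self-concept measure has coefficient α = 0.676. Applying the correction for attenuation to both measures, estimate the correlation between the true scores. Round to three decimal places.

0.198

r_true = r_obs / √(r_xx · r_yy) = 0.126 / √(0.598 × 0.676) = 0.126 / √0.404248 = 0.126 / 0.6358 ≈ 0.198.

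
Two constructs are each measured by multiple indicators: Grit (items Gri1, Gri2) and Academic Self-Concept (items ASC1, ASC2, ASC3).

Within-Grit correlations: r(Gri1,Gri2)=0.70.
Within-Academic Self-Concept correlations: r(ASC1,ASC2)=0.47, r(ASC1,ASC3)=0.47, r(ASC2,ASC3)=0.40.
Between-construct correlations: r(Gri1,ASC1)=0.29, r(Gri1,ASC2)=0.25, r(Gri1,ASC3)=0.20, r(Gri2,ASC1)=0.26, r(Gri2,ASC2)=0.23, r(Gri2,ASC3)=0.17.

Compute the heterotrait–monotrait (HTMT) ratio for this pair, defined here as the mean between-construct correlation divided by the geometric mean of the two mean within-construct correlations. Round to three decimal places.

Between-construct mean = 1.40/6 = 0.2333.
Mean within-Gri = 0.70/1 = 0.7000; mean within-ASC = 1.34/3 = 0.4467.
Geometric mean = √(0.7000 × 0.4467) = 0.5592.
HTMT = 0.2333 / 0.5592 = 0.417.

0.417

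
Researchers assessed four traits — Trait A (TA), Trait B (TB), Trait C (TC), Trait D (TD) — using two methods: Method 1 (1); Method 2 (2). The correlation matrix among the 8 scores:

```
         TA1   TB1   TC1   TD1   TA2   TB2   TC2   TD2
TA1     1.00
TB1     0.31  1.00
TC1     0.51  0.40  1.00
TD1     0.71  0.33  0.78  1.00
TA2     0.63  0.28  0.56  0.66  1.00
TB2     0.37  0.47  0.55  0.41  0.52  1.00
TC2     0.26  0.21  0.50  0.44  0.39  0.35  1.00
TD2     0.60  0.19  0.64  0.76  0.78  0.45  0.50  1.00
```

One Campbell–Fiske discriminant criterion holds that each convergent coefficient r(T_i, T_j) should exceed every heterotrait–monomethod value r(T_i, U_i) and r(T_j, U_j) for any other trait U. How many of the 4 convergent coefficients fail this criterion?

4

Convergent coefficients and their comparison sets:
TA (methods 1·2): 0.63 vs {0.31, 0.52, 0.51, 0.39, 0.71, 0.78} → fail.
TB (methods 1·2): 0.47 vs {0.31, 0.52, 0.40, 0.35, 0.33, 0.45} → fail.
TC (methods 1·2): 0.50 vs {0.51, 0.39, 0.40, 0.35, 0.78, 0.50} → fail.
TD (methods 1·2): 0.76 vs {0.71, 0.78, 0.33, 0.45, 0.78, 0.50} → fail.
4 of 4 fail.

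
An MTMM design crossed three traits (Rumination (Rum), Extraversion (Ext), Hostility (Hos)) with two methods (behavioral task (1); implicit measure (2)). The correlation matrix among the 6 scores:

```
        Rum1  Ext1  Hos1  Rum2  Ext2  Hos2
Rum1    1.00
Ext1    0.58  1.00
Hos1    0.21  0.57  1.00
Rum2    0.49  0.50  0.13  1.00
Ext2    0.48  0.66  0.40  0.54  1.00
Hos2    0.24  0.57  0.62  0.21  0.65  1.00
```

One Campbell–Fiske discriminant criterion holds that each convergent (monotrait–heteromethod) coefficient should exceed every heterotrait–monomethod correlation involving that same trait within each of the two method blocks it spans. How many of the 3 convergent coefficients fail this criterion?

2

Checking each validity diagonal entry against its comparison values:
Rum (methods 1·2): 0.49 vs {0.58, 0.54, 0.21, 0.21} → fail.
Ext (methods 1·2): 0.66 vs {0.58, 0.54, 0.57, 0.65} → pass.
Hos (methods 1·2): 0.62 vs {0.21, 0.21, 0.57, 0.65} → fail.
2 of 3 fail.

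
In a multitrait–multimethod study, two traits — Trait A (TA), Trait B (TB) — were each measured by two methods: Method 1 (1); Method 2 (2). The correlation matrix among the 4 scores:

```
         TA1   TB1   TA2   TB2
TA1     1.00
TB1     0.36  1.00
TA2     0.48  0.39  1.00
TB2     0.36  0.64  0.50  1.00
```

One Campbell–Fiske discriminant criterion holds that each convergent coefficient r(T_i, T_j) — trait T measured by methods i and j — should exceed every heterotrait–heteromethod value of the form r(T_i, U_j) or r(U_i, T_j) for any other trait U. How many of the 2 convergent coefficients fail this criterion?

0

Checking each validity diagonal entry against its comparison values:
TA (methods 1·2): 0.48 vs {0.36, 0.39} → pass.
TB (methods 1·2): 0.64 vs {0.39, 0.36} → pass.
0 of 2 fail.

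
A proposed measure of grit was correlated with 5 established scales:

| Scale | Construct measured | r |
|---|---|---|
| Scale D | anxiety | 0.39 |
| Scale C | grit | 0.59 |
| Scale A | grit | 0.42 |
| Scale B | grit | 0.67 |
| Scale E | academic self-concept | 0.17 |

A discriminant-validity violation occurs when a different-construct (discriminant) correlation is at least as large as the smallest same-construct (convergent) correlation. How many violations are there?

Convergent (same construct = grit): Scale C, Scale A, Scale B.
Smallest convergent = 0.42. Discriminant values: 0.39, 0.17; count ≥ 0.42 → 0.

0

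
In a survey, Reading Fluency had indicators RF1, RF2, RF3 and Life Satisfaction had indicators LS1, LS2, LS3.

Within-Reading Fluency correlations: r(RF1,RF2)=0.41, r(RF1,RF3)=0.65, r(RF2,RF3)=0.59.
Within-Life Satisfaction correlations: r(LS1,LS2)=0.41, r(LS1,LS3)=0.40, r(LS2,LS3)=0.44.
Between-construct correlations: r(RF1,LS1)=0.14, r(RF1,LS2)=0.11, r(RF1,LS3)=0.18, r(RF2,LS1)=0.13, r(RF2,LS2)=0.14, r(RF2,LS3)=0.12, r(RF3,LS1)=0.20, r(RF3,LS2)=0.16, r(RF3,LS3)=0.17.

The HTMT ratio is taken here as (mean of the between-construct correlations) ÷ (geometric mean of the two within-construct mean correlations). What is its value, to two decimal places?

0.31

Between-construct mean = 1.35/9 = 0.1500.
Mean within-RF = 1.65/3 = 0.5500; mean within-LS = 1.25/3 = 0.4167.
Geometric mean = √(0.5500 × 0.4167) = 0.4787.
HTMT = 0.1500 / 0.4787 = 0.31.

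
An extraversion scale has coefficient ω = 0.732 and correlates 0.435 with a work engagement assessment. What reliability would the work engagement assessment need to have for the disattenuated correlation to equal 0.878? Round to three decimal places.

0.335

r_true = r_obs / √(r_xx · r_yy) ⇒ 0.878 = 0.435 / √(0.732 · r_yy).
√(0.732 · r_yy) = 0.435 / 0.878 = 0.4954; 0.732 · r_yy = 0.2454; r_yy = 0.2454 / 0.732 ≈ 0.335.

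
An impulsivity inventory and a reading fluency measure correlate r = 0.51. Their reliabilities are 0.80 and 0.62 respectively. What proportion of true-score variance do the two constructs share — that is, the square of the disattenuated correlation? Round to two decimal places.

0.52

Disattenuated r = 0.51 / √(0.80 × 0.62) = 0.51 / 0.7043 = 0.7241.
Shared true-score variance = 0.7241² = 0.5243 ≈ 0.52.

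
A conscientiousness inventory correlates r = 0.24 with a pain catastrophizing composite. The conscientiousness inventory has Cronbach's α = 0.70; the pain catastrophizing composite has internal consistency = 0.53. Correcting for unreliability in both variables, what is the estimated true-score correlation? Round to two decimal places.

r_true = r_obs / √(r_xx · r_yy) = 0.24 / √(0.70 × 0.53) = 0.24 / √0.3710 = 0.24 / 0.6091 ≈ 0.39.

0.39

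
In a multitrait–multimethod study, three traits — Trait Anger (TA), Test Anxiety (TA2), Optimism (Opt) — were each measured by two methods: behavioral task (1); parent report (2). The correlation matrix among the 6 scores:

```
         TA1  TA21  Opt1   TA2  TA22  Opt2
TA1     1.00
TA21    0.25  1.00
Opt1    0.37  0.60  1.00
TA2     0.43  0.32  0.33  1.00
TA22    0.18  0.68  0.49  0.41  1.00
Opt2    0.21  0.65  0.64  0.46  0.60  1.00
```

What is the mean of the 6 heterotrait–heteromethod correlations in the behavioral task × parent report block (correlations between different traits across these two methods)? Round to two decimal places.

HTHM values (method 1 × method 2): 0.18, 0.21, 0.32, 0.65, 0.33, 0.49; mean = 2.18/6 = 0.36.

0.36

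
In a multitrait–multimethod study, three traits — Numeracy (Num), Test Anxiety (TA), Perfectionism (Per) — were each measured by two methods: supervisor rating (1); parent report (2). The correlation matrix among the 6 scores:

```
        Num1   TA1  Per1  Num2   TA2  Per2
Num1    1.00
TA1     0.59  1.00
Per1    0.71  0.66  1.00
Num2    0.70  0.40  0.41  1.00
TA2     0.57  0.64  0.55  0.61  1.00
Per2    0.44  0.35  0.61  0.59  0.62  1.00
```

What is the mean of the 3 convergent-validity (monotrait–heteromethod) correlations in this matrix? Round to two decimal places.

Convergent values: 0.70, 0.64, 0.61; mean = 1.95/3 = 0.65.

0.65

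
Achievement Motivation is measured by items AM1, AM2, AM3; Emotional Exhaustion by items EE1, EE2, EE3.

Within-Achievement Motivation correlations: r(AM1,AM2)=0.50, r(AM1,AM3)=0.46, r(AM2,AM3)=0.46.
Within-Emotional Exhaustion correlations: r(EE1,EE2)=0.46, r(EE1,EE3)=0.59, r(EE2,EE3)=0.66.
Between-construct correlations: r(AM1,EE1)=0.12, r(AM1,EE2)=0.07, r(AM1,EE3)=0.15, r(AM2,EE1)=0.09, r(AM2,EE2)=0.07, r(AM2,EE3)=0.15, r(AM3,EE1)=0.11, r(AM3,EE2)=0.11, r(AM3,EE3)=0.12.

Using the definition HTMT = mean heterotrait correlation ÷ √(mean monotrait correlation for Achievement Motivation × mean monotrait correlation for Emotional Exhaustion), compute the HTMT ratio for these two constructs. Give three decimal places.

Mean between = 0.99/9 = 0.1100.
Mean within-AM = 1.42/3 = 0.4733; mean within-EE = 1.71/3 = 0.5700.
Geometric mean = √(0.4733 × 0.5700) = 0.5194.
HTMT = 0.1100 / 0.5194 = 0.212.

0.212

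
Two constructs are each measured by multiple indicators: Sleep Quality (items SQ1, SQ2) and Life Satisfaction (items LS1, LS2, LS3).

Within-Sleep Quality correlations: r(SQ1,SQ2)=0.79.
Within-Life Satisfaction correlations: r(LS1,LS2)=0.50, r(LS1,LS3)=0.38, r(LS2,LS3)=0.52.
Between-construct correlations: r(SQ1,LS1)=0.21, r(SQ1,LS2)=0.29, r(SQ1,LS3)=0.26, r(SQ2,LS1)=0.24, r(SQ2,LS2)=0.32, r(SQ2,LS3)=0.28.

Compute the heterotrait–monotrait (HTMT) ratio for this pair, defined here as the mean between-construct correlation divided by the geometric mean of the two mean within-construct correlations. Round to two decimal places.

Between-construct mean = 1.60/6 = 0.2667.
Mean within-SQ = 0.79/1 = 0.7900; mean within-LS = 1.40/3 = 0.4667.
Geometric mean = √(0.7900 × 0.4667) = 0.6072.
HTMT = 0.2667 / 0.6072 = 0.44.

0.44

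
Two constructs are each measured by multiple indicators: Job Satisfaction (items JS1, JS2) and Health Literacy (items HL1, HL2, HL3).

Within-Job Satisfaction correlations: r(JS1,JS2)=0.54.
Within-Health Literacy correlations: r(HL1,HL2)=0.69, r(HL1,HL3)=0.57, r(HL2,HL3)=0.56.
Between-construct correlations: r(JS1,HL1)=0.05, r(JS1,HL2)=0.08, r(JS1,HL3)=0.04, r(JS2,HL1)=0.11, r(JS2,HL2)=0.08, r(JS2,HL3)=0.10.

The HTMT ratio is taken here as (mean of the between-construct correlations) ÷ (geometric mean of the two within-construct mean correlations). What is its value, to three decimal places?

Mean heterotrait r = 0.46/6 = 0.0767.
Mean within-JS = 0.54/1 = 0.5400; mean within-HL = 1.82/3 = 0.6067.
Geometric mean = √(0.5400 × 0.6067) = 0.5724.
HTMT = 0.0767 / 0.5724 = 0.134.

0.134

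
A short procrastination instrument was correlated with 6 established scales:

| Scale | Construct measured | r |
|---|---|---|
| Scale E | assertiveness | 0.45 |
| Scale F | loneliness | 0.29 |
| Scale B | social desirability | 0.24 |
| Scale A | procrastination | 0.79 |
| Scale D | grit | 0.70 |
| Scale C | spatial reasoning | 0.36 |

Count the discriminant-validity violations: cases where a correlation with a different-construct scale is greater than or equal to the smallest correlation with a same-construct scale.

Convergent (same construct = procrastination): Scale A.
Smallest convergent = 0.79. Discriminant values: 0.45, 0.29, 0.24, 0.70, 0.36; count ≥ 0.79 → 0.

0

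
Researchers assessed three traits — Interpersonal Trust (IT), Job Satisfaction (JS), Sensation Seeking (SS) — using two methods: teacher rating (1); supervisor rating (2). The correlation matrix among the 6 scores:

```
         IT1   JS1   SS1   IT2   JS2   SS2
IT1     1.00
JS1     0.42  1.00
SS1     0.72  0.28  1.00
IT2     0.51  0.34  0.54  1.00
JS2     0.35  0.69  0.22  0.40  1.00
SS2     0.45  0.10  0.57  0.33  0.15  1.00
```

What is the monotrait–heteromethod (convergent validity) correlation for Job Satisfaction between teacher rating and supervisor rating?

0.69

Same trait (JS), different methods: r(JS1, JS2) = 0.69.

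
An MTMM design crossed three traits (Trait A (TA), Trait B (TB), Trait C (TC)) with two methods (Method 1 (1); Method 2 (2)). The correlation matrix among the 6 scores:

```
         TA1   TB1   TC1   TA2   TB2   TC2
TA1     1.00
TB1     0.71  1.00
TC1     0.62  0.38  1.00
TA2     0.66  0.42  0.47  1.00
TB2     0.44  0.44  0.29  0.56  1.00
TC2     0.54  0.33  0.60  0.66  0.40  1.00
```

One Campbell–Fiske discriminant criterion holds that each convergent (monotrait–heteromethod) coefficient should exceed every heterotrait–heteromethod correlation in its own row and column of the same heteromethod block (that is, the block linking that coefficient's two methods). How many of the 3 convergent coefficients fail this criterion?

1

Each convergent coefficient versus the relevant comparison correlations:
TA (methods 1·2): 0.66 vs {0.44, 0.42, 0.54, 0.47} → pass.
TB (methods 1·2): 0.44 vs {0.42, 0.44, 0.33, 0.29} → fail.
TC (methods 1·2): 0.60 vs {0.47, 0.54, 0.29, 0.33} → pass.
1 of 3 fail.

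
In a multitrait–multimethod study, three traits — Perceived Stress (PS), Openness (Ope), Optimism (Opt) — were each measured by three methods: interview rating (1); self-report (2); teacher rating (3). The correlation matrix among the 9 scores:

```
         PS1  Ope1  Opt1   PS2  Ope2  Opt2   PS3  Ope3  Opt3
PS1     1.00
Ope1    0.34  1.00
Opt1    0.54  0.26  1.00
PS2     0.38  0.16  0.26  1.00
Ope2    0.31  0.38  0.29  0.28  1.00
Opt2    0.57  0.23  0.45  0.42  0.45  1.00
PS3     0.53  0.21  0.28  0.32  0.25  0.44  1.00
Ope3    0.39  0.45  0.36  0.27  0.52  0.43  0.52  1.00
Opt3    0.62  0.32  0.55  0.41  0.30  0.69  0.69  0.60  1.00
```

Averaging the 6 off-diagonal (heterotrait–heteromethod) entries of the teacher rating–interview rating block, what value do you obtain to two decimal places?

0.36

HTHM values (method 3 × method 1): 0.21, 0.28, 0.39, 0.36, 0.62, 0.32; mean = 2.18/6 = 0.36.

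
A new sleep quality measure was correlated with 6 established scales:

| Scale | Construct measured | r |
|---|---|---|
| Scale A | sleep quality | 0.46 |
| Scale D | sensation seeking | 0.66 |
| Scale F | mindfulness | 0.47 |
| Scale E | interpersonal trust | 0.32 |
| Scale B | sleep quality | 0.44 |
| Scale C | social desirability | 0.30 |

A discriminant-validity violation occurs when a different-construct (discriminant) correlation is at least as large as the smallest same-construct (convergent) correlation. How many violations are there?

2

Convergent (same construct = sleep quality): Scale A, Scale B.
Smallest convergent = 0.44. Discriminant values: 0.66, 0.47, 0.32, 0.30; count ≥ 0.44 → 2.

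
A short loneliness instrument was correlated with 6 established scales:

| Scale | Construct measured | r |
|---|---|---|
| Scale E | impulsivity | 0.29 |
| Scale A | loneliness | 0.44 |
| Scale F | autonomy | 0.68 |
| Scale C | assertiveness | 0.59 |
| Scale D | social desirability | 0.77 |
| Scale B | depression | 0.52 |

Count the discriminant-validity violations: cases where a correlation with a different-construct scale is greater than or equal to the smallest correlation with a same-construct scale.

4

Convergent (same construct = loneliness): Scale A.
Smallest convergent = 0.44. Discriminant values: 0.29, 0.68, 0.59, 0.77, 0.52; count ≥ 0.44 → 4.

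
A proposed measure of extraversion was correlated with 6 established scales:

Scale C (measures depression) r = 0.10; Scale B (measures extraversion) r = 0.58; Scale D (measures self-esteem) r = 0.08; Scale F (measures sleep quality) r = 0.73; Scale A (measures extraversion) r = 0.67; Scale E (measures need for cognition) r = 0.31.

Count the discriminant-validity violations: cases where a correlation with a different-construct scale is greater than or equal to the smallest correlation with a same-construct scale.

Convergent (same construct = extraversion): Scale B, Scale A.
Smallest convergent = 0.58. Discriminant values: 0.10, 0.08, 0.73, 0.31; count ≥ 0.58 → 1.

1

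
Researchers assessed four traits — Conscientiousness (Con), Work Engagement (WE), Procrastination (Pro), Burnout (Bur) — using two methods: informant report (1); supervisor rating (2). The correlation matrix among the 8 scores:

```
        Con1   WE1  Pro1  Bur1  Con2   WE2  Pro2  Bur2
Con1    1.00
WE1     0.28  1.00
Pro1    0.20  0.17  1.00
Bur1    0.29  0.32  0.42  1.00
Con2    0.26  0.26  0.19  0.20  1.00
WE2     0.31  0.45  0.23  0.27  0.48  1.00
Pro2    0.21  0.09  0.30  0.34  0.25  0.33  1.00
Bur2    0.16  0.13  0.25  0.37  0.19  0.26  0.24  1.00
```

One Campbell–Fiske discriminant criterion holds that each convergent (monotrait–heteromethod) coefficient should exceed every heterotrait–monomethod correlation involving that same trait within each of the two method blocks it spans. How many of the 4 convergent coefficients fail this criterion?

4

Convergent coefficients and their comparison sets:
Con (methods 1·2): 0.26 vs {0.28, 0.48, 0.20, 0.25, 0.29, 0.19} → fail.
WE (methods 1·2): 0.45 vs {0.28, 0.48, 0.17, 0.33, 0.32, 0.26} → fail.
Pro (methods 1·2): 0.30 vs {0.20, 0.25, 0.17, 0.33, 0.42, 0.24} → fail.
Bur (methods 1·2): 0.37 vs {0.29, 0.19, 0.32, 0.26, 0.42, 0.24} → fail.
4 of 4 fail.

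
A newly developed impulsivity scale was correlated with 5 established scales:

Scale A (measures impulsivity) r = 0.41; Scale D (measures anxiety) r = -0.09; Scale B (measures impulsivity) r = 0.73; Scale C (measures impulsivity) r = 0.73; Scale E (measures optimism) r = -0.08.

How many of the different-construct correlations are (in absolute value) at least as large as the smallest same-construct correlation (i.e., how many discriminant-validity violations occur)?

Convergent (same construct = impulsivity): Scale A, Scale B, Scale C.
Smallest convergent = 0.41. Discriminant |r|: 0.09, 0.08; count ≥ 0.41 → 0.

0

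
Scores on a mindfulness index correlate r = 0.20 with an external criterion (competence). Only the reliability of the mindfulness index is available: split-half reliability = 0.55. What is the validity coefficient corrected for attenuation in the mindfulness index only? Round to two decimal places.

Single correction: r_c = r_obs / √r_xx = 0.20 / √0.55 = 0.20 / 0.7416 ≈ 0.27.

0.27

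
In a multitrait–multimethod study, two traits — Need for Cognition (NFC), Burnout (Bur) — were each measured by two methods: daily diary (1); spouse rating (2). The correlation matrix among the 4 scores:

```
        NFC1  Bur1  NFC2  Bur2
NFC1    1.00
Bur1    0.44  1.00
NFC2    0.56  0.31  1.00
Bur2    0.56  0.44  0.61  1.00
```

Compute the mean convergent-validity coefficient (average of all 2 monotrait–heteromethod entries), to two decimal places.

Convergent values: 0.56, 0.44; mean = 1.00/2 = 0.50.

0.50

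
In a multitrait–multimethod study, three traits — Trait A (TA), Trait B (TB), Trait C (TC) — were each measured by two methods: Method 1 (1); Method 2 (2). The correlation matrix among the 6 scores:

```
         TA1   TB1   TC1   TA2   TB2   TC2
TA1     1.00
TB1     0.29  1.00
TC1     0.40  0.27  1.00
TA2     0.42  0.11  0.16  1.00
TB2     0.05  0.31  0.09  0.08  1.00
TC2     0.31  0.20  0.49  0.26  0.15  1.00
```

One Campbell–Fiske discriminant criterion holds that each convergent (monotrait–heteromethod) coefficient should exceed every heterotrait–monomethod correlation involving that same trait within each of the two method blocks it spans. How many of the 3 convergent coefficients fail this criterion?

Convergent coefficients and their comparison sets:
TA (methods 1·2): 0.42 vs {0.29, 0.08, 0.40, 0.26} → pass.
TB (methods 1·2): 0.31 vs {0.29, 0.08, 0.27, 0.15} → pass.
TC (methods 1·2): 0.49 vs {0.40, 0.26, 0.27, 0.15} → pass.
0 of 3 fail.

0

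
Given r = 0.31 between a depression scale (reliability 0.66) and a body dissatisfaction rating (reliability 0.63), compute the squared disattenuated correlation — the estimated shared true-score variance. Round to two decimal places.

Disattenuated r = 0.31 / √(0.66 × 0.63) = 0.31 / 0.6448 = 0.4808.
Shared true-score variance = 0.4808² = 0.2312 ≈ 0.23.

0.23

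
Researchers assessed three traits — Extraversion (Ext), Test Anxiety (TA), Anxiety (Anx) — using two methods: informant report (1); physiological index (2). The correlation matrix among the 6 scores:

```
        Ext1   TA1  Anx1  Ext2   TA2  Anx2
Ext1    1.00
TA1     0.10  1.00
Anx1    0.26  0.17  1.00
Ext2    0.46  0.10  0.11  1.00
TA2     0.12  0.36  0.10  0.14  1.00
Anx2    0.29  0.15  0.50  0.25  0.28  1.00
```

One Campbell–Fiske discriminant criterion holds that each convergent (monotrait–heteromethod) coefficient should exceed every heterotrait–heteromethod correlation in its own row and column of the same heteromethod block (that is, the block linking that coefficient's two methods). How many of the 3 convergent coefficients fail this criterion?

Checking each validity diagonal entry against its comparison values:
Ext (methods 1·2): 0.46 vs {0.12, 0.10, 0.29, 0.11} → pass.
TA (methods 1·2): 0.36 vs {0.10, 0.12, 0.15, 0.10} → pass.
Anx (methods 1·2): 0.50 vs {0.11, 0.29, 0.10, 0.15} → pass.
0 of 3 fail.

0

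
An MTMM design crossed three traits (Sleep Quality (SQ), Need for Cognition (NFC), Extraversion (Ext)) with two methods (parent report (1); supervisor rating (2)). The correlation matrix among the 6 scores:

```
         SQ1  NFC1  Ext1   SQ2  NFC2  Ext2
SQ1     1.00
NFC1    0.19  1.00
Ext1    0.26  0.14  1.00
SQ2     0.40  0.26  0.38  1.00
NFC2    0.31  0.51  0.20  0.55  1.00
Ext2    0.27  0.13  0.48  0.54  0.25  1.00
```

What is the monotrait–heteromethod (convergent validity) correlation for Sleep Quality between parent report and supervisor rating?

Same trait (SQ), different methods: r(SQ1, SQ2) = 0.40.

0.40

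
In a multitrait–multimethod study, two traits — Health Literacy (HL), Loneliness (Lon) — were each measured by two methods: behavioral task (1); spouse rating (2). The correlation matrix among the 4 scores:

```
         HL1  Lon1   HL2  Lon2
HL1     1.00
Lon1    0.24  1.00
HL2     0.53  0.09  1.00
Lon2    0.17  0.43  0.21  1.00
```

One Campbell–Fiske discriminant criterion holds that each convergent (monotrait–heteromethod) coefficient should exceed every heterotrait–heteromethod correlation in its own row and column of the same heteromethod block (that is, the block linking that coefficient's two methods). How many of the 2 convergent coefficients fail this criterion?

0

Convergent coefficients and their comparison sets:
HL (methods 1·2): 0.53 vs {0.17, 0.09} → pass.
Lon (methods 1·2): 0.43 vs {0.09, 0.17} → pass.
0 of 2 fail.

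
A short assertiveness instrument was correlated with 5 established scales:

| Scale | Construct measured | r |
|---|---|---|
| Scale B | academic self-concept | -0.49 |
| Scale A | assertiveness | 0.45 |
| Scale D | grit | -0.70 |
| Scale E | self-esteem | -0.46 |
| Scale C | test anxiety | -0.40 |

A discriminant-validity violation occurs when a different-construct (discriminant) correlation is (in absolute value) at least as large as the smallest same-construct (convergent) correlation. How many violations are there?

Convergent (same construct = assertiveness): Scale A.
Smallest convergent = 0.45. Discriminant |r|: 0.49, 0.70, 0.46, 0.40; count ≥ 0.45 → 3.

3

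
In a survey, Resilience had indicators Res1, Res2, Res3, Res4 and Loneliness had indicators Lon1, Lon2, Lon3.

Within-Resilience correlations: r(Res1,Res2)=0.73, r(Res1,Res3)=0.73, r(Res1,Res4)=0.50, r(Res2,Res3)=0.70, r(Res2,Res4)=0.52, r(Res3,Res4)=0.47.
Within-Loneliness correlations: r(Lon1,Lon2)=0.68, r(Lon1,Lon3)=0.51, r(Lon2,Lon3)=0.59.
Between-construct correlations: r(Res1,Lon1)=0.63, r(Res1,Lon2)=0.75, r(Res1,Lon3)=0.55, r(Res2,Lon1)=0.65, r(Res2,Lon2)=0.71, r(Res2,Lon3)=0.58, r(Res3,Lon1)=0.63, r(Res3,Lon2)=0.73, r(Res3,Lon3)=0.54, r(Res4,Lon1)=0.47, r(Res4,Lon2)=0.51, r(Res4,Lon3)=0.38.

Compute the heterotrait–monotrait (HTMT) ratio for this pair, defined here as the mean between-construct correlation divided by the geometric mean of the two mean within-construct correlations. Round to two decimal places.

0.99

Mean heterotrait r = 7.13/12 = 0.5942.
Mean within-Res = 3.65/6 = 0.6083; mean within-Lon = 1.78/3 = 0.5933.
Geometric mean = √(0.6083 × 0.5933) = 0.6008.
HTMT = 0.5942 / 0.6008 = 0.99.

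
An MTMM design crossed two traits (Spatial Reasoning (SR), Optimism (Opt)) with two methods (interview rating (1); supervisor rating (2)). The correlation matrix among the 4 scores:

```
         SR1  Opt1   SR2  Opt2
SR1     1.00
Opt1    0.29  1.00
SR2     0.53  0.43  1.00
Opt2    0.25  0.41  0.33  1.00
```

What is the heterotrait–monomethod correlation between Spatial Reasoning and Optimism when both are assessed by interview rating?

Different traits, same method: r(SR1, Opt1) = 0.29.

0.29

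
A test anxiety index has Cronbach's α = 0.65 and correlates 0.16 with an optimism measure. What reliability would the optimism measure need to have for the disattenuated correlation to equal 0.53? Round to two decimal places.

r_true = r_obs / √(r_xx · r_yy) ⇒ 0.53 = 0.16 / √(0.65 · r_yy).
√(0.65 · r_yy) = 0.16 / 0.53 = 0.3019; 0.65 · r_yy = 0.0911; r_yy = 0.0911 / 0.65 ≈ 0.14.

0.14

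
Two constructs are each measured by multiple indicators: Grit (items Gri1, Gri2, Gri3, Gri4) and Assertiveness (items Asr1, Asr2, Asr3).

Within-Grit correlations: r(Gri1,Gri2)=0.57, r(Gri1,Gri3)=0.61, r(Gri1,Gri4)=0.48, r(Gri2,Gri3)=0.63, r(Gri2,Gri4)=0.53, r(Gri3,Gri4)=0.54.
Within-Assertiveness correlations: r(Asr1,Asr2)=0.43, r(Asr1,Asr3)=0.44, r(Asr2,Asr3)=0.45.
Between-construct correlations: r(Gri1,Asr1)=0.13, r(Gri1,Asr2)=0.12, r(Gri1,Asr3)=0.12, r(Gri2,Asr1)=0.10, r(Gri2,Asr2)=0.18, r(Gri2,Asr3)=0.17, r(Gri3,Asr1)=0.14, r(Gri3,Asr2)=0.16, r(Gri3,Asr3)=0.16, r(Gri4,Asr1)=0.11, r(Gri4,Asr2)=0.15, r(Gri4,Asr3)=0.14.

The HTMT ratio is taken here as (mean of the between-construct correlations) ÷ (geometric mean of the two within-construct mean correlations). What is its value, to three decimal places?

0.282

Between-construct mean = 1.68/12 = 0.1400.
Mean within-Gri = 3.36/6 = 0.5600; mean within-Asr = 1.32/3 = 0.4400.
Geometric mean = √(0.5600 × 0.4400) = 0.4964.
HTMT = 0.1400 / 0.4964 = 0.282.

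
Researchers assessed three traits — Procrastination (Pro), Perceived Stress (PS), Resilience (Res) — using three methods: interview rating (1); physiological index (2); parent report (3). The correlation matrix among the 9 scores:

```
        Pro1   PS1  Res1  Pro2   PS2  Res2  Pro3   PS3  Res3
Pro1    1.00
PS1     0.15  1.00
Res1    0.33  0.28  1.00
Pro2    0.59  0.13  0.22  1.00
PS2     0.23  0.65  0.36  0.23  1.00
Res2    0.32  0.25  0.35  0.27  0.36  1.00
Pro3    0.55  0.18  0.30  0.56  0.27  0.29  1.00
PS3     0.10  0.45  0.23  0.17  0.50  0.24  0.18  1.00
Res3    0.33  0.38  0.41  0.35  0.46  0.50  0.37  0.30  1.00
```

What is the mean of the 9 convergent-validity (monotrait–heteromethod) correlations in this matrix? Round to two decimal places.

0.51

Convergent values: 0.59, 0.55, 0.56, 0.65, 0.45, 0.50, 0.35, 0.41, 0.50; mean = 4.56/9 = 0.51.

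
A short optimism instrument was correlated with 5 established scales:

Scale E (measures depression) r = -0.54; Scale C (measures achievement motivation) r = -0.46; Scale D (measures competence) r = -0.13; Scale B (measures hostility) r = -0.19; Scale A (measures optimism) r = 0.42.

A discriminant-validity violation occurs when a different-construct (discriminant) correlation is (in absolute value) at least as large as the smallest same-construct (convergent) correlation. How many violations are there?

2

Convergent (same construct = optimism): Scale A.
Smallest convergent = 0.42. Discriminant |r|: 0.54, 0.46, 0.13, 0.19; count ≥ 0.42 → 2.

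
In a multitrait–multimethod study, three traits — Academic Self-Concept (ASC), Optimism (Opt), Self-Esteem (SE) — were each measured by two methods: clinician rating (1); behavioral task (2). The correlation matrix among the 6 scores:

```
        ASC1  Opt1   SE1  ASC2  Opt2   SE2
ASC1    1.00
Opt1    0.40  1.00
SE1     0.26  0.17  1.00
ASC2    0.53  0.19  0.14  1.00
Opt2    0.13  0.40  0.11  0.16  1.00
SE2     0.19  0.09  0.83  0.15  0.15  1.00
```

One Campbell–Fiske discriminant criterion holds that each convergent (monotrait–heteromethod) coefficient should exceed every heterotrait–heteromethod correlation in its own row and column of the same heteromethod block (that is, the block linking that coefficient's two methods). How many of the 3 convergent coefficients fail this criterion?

Checking each validity diagonal entry against its comparison values:
ASC (methods 1·2): 0.53 vs {0.13, 0.19, 0.19, 0.14} → pass.
Opt (methods 1·2): 0.40 vs {0.19, 0.13, 0.09, 0.11} → pass.
SE (methods 1·2): 0.83 vs {0.14, 0.19, 0.11, 0.09} → pass.
0 of 3 fail.

0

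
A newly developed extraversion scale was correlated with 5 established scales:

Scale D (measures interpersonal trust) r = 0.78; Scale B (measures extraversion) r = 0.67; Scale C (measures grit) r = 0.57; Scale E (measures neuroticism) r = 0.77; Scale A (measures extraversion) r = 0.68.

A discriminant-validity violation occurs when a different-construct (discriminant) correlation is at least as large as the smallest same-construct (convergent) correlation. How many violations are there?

2

Convergent (same construct = extraversion): Scale B, Scale A.
Smallest convergent = 0.67. Discriminant values: 0.78, 0.57, 0.77; count ≥ 0.67 → 2.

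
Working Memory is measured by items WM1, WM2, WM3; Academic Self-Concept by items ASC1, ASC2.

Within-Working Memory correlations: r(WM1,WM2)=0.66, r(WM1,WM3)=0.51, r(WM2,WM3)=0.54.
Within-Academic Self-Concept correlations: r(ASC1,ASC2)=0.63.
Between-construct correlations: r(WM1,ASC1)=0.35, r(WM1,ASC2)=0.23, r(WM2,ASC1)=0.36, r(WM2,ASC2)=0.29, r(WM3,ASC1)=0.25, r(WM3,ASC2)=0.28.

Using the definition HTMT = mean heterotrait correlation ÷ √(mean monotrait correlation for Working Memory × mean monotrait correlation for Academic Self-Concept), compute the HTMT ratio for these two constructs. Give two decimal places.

Mean between = 1.76/6 = 0.2933.
Mean within-WM = 1.71/3 = 0.5700; mean within-ASC = 0.63/1 = 0.6300.
Geometric mean = √(0.5700 × 0.6300) = 0.5992.
HTMT = 0.2933 / 0.5992 = 0.49.

0.49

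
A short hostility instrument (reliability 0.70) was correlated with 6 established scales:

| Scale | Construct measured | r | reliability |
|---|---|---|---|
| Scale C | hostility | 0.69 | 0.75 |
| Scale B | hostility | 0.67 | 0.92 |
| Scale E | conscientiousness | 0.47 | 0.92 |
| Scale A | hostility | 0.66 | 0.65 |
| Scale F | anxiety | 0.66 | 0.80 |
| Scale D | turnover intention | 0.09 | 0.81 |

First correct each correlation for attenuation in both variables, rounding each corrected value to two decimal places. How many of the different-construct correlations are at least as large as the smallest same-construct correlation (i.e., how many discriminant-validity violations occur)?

1

Disattenuated r (r / √(r_scale · r_new)):
  Scale C (conv): 0.69 / √(0.75·0.70) = 0.95
  Scale B (conv): 0.67 / √(0.92·0.70) = 0.83
  Scale E (disc): 0.47 / √(0.92·0.70) = 0.59
  Scale A (conv): 0.66 / √(0.65·0.70) = 0.98
  Scale F (disc): 0.66 / √(0.80·0.70) = 0.88
  Scale D (disc): 0.09 / √(0.81·0.70) = 0.12
Smallest convergent = 0.83. Discriminant values: 0.59, 0.88, 0.12; count ≥ 0.83 → 1.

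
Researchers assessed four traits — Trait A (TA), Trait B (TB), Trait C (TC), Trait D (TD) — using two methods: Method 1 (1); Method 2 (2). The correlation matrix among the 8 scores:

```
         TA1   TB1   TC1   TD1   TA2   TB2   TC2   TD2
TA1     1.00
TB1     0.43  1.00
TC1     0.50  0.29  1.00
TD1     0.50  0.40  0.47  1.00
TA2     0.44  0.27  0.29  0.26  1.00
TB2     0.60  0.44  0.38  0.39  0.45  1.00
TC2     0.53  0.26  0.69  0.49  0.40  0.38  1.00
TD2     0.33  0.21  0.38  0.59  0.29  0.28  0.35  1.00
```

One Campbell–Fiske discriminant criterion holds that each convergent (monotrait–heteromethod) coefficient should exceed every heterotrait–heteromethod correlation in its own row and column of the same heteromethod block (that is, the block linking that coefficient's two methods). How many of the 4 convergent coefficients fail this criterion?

Each convergent coefficient versus the relevant comparison correlations:
TA (methods 1·2): 0.44 vs {0.60, 0.27, 0.53, 0.29, 0.33, 0.26} → fail.
TB (methods 1·2): 0.44 vs {0.27, 0.60, 0.26, 0.38, 0.21, 0.39} → fail.
TC (methods 1·2): 0.69 vs {0.29, 0.53, 0.38, 0.26, 0.38, 0.49} → pass.
TD (methods 1·2): 0.59 vs {0.26, 0.33, 0.39, 0.21, 0.49, 0.38} → pass.
2 of 4 fail.

2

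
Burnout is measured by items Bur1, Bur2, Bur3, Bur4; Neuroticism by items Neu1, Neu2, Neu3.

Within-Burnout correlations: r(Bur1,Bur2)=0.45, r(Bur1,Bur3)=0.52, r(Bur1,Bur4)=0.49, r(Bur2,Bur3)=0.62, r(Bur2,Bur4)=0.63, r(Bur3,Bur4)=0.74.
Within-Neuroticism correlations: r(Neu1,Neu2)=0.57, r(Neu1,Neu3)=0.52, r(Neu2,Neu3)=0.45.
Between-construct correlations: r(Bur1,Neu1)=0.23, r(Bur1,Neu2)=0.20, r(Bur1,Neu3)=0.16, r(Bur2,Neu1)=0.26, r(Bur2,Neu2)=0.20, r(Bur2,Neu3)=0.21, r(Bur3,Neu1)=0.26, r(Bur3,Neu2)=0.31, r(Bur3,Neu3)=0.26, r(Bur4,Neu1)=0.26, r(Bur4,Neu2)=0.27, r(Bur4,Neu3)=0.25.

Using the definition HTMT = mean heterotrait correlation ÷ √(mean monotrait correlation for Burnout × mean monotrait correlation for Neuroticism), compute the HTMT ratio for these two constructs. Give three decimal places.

Mean heterotrait r = 2.87/12 = 0.2392.
Mean within-Bur = 3.45/6 = 0.5750; mean within-Neu = 1.54/3 = 0.5133.
Geometric mean = √(0.5750 × 0.5133) = 0.5433.
HTMT = 0.2392 / 0.5433 = 0.440.

0.440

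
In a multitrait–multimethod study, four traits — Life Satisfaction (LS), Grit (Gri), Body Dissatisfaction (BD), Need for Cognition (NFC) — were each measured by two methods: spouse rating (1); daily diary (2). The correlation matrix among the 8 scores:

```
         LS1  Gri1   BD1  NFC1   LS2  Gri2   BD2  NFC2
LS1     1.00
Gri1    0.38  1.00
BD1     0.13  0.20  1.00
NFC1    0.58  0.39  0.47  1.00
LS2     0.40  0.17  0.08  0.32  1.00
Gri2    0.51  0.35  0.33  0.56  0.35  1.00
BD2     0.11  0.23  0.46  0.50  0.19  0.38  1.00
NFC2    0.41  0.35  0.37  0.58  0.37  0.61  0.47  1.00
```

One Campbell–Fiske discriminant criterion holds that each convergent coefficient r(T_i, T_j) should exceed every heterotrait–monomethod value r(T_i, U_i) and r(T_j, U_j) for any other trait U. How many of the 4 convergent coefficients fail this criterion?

4

Each convergent coefficient versus the relevant comparison correlations:
LS (methods 1·2): 0.40 vs {0.38, 0.35, 0.13, 0.19, 0.58, 0.37} → fail.
Gri (methods 1·2): 0.35 vs {0.38, 0.35, 0.20, 0.38, 0.39, 0.61} → fail.
BD (methods 1·2): 0.46 vs {0.13, 0.19, 0.20, 0.38, 0.47, 0.47} → fail.
NFC (methods 1·2): 0.58 vs {0.58, 0.37, 0.39, 0.61, 0.47, 0.47} → fail.
4 of 4 fail.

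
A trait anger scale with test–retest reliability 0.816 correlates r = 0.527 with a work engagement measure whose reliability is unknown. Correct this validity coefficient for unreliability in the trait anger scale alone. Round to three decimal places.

0.583

Single correction: r_c = r_obs / √r_xx = 0.527 / √0.816 = 0.527 / 0.9033 ≈ 0.583.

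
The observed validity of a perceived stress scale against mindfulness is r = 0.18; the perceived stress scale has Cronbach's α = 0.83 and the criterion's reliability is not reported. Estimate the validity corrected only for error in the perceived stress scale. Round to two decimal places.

Single correction: r_c = r_obs / √r_xx = 0.18 / √0.83 = 0.18 / 0.9110 ≈ 0.20.

0.20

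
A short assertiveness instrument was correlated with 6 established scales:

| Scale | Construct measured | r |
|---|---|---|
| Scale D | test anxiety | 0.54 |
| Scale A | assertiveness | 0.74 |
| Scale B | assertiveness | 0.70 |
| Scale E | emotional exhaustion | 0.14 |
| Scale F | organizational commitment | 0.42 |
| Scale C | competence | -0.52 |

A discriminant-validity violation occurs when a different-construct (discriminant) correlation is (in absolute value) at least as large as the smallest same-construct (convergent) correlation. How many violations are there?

0

Convergent (same construct = assertiveness): Scale A, Scale B.
Smallest convergent = 0.70. Discriminant |r|: 0.54, 0.14, 0.42, 0.52; count ≥ 0.70 → 0.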